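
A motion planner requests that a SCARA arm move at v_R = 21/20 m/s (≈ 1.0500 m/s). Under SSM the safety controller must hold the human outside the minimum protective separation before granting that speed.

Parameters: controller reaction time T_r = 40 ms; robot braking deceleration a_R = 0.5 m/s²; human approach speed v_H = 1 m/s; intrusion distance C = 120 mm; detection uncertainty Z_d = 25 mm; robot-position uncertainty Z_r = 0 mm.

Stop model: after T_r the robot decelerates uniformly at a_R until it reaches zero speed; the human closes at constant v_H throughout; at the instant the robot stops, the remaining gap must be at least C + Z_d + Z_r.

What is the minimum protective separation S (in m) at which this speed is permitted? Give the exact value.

S_min = 6859/2000 m = 3.4295 m

braking lasts T_s = (21/20)/(1/2) = 2.1000 s
robot covers v_R·T_r = 1.0500·0.0400 = 0.0420 m before braking
robot under decel: 1.0500²/(2·0.5000) = 1.1025 m
human over T_r+T_s: 1.0000·(0.0400+2.1000) = 2.1400 m
margins: 0.1200+0.0250+0.0000 = 0.1450 m
S_min ≈ 0.0420+1.1025+2.1400+0.1450  ⇒  S_min = 6859/2000 m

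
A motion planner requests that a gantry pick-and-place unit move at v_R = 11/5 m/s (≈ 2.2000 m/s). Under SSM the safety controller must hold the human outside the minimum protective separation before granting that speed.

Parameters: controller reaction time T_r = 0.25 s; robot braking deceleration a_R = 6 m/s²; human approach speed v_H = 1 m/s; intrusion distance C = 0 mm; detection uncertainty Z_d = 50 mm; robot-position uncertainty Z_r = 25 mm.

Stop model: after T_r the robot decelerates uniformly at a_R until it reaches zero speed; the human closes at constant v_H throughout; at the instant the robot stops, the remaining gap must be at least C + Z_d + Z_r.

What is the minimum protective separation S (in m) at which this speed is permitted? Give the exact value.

S_min = 329/200 m = 1.6450 m

stop time T_s = (11/5)/6 = 0.3667 s
reaction-phase robot travel = 2.2000·0.2500 = 0.5500 m
robot under decel: 2.2000²/(2·6.0000) = 0.4033 m
human closes 1.0000·0.6167 = 0.6167 m
C+Z_d+Z_r = 0.0000+0.0500+0.0250 = 0.0750 m
S_min ≈ 0.5500+0.4033+0.6167+0.0750  ⇒  S_min = 329/200 m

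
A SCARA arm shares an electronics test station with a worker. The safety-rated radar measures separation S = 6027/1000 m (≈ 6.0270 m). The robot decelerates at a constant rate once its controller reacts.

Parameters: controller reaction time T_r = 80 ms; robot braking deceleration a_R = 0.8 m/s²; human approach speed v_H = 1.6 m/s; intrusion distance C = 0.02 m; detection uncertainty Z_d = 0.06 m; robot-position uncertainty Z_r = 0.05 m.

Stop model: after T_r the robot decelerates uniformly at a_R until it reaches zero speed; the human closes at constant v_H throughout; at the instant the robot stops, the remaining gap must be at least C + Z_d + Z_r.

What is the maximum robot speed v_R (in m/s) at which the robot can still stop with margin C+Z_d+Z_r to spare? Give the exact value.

quadratic (5/8)·v² + (52/25)·v + (-5769/1000) = 0
  disc = (52/25)² − 4·(5/8)·(-5769/1000) = 187489/10000 ; √disc = 433/100
  v_R = (−(52/25) + 433/100) / (2·(5/8)) = 9/5 m/s
check:
braking lasts T_s = (9/5)/(4/5) = 2.2500 s
robot covers v_R·T_r = 1.8000·0.0800 = 0.1440 m before braking
braking distance = 1.8000²/(2·0.8000) = 2.0250 m
human closes 1.6000·2.3300 = 3.7280 m
C+Z_d+Z_r = 0.0200+0.0600+0.0500 = 0.1300 m
sum ≈ 0.1440+2.0250+3.7280+0.1300 ≈ 6.0270 m = S ✓

v_R_max = 9/5 m/s = 1.8000 m/s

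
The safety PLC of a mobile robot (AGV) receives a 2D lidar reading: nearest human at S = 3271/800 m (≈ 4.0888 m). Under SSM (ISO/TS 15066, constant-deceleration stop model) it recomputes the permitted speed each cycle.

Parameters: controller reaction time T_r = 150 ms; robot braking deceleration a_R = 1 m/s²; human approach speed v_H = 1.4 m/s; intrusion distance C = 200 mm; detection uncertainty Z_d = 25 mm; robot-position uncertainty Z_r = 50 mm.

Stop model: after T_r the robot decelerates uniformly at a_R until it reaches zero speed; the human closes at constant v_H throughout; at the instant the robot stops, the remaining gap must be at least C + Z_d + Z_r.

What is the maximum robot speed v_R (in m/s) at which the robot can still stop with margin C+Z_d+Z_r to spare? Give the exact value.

v_R_max = 31/20 m/s = 1.5500 m/s

quadratic (1/2)·v² + (31/20)·v + (-2883/800) = 0
  disc = (31/20)² − 4·(1/2)·(-2883/800) = 961/100 ; √disc = 31/10
  v_R = (−(31/20) + 31/10) / (2·(1/2)) = 31/20 m/s
check:
stop time T_s = (31/20)/1 = 1.5500 s
robot covers v_R·T_r = 1.5500·0.1500 = 0.2325 m before braking
braking distance = 1.5500²/(2·1.0000) = 1.2012 m
person approaches 1.4000·(0.1500+1.5500) = 2.3800 m
C+Z_d+Z_r = 0.2000+0.0250+0.0500 = 0.2750 m
sum ≈ 0.2325+1.2012+2.3800+0.2750 ≈ 4.0888 m = S ✓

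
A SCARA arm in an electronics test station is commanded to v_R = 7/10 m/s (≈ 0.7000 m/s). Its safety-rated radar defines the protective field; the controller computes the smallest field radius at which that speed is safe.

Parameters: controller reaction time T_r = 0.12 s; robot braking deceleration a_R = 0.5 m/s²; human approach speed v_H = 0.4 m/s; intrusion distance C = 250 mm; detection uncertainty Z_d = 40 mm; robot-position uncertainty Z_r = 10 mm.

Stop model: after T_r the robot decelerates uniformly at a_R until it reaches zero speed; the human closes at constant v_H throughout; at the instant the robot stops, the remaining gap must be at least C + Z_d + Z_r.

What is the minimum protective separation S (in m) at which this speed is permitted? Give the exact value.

S_min = 741/500 m = 1.4820 m

T_s = v_R/a_R = (7/10)/(1/2) = 1.4000 s
reaction-phase robot travel = 0.7000·0.1200 = 0.0840 m
robot under decel: 0.7000²/(2·0.5000) = 0.4900 m
person approaches 0.4000·(0.1200+1.4000) = 0.6080 m
residual clearance needed = 0.2500+0.0400+0.0100 = 0.3000 m
S_min ≈ 0.0840+0.4900+0.6080+0.3000  ⇒  S_min = 741/500 m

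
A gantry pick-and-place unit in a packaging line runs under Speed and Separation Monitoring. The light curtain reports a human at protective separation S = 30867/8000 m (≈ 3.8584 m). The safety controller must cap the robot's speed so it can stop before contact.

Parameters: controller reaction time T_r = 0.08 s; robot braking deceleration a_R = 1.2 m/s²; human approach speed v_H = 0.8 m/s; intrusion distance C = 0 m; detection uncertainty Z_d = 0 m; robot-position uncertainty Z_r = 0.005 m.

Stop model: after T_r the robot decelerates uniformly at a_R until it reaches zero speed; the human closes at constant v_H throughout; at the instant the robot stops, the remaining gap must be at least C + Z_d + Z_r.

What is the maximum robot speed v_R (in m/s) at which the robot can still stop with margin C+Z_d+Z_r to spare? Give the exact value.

collect terms ⇒ (5/12)·v_R² + (56/75)·v_R + (-6063/1600) = 0
  disc = (56/75)² − 4·(5/12)·(-6063/1600) = 2474329/360000 ; √disc = 1573/600
  v_R = (−(56/75) + 1573/600) / (2·(5/12)) = 9/4 m/s
check:
T_s = v_R/a_R = (9/4)/(6/5) = 1.8750 s
robot covers v_R·T_r = 2.2500·0.0800 = 0.1800 m before braking
robot covers 2.2500·1.8750 − ½·1.2000·1.8750² = 2.1094 m while stopping
human over T_r+T_s: 0.8000·(0.0800+1.8750) = 1.5640 m
margins: 0.0000+0.0000+0.0050 = 0.0050 m
sum ≈ 0.1800+2.1094+1.5640+0.0050 ≈ 3.8584 m = S ✓

v_R_max = 9/4 m/s = 2.2500 m/s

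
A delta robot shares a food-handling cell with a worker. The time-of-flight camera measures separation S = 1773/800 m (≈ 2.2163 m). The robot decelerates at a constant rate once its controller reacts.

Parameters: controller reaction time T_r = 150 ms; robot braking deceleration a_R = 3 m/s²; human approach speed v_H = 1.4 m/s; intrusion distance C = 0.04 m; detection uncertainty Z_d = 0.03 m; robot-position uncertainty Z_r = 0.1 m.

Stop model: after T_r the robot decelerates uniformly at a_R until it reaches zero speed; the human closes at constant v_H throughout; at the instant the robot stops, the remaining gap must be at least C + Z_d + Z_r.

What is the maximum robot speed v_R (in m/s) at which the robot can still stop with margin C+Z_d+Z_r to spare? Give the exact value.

v_R_max = 39/20 m/s = 1.9500 m/s

quadratic (1/6)·v² + (37/60)·v + (-1469/800) = 0
  disc = (37/60)² − 4·(1/6)·(-1469/800) = 361/225 ; √disc = 19/15
  v_R = (−(37/60) + 19/15) / (2·(1/6)) = 39/20 m/s
check:
T_s = v_R/a_R = (39/20)/3 = 0.6500 s
robot covers v_R·T_r = 1.9500·0.1500 = 0.2925 m before braking
robot covers 1.9500·0.6500 − ½·3.0000·0.6500² = 0.6338 m while stopping
person approaches 1.4000·(0.1500+0.6500) = 1.1200 m
residual clearance needed = 0.0400+0.0300+0.1000 = 0.1700 m
sum ≈ 0.2925+0.6338+1.1200+0.1700 ≈ 2.2163 m = S ✓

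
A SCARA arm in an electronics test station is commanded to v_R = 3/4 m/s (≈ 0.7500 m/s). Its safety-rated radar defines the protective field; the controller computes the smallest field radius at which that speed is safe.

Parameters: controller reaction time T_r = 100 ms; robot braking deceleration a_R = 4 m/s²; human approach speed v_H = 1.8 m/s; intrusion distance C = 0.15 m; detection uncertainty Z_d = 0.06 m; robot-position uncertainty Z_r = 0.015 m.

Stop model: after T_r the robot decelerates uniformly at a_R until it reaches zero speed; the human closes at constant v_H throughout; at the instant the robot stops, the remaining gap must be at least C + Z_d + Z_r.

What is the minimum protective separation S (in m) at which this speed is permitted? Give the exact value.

stop time T_s = (3/4)/4 = 0.1875 s
robot covers v_R·T_r = 0.7500·0.1000 = 0.0750 m before braking
braking distance = 0.7500²/(2·4.0000) = 0.0703 m
person approaches 1.8000·(0.1000+0.1875) = 0.5175 m
C+Z_d+Z_r = 0.1500+0.0600+0.0150 = 0.2250 m
S_min ≈ 0.0750+0.0703+0.5175+0.2250  ⇒  S_min = 2841/3200 m

S_min = 2841/3200 m = 0.8878 m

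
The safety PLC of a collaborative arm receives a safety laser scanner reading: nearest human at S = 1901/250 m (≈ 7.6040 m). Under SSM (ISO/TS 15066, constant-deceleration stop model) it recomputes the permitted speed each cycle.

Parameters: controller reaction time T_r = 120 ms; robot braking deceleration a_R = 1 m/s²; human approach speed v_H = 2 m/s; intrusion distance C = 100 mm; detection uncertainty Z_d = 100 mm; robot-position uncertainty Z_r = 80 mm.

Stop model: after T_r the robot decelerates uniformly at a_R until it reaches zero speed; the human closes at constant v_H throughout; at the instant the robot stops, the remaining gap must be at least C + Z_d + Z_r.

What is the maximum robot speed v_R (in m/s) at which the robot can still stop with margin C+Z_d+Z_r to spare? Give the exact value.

v_R_max = 11/5 m/s = 2.2000 m/s

collect terms ⇒ (1/2)·v_R² + (53/25)·v_R + (-1771/250) = 0
  disc = (53/25)² − 4·(1/2)·(-1771/250) = 11664/625 ; √disc = 108/25
  v_R = (−(53/25) + 108/25) / (2·(1/2)) = 11/5 m/s
check:
T_s = v_R/a_R = (11/5)/1 = 2.2000 s
robot in T_r: 2.2000·0.1200 = 0.2640 m
robot under decel: 2.2000²/(2·1.0000) = 2.4200 m
person approaches 2.0000·(0.1200+2.2000) = 4.6400 m
residual clearance needed = 0.1000+0.1000+0.0800 = 0.2800 m
sum ≈ 0.2640+2.4200+4.6400+0.2800 ≈ 7.6040 m = S ✓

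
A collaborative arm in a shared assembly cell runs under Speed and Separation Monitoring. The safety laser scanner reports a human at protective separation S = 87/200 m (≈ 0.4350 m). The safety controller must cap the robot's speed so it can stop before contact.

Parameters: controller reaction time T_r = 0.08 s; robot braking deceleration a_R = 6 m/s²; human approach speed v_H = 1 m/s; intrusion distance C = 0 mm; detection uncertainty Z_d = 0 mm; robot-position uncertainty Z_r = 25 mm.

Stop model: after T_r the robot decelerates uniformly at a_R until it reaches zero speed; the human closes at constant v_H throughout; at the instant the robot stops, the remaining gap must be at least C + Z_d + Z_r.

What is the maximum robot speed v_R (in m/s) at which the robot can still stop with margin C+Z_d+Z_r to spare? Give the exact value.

v_R_max = 1 m/s = 1.0000 m/s

at the boundary: (1/12)·v² + (37/150)·v + (-33/100) = 0
  disc = (37/150)² − 4·(1/12)·(-33/100) = 961/5625 ; √disc = 31/75
  v_R = (−(37/150) + 31/75) / (2·(1/12)) = 1 m/s
check:
T_s = v_R/a_R = 1/6 = 0.1667 s
robot covers v_R·T_r = 1.0000·0.0800 = 0.0800 m before braking
braking distance = 1.0000²/(2·6.0000) = 0.0833 m
human over T_r+T_s: 1.0000·(0.0800+0.1667) = 0.2467 m
C+Z_d+Z_r = 0.0000+0.0000+0.0250 = 0.0250 m
sum ≈ 0.0800+0.0833+0.2467+0.0250 ≈ 0.4350 m = S ✓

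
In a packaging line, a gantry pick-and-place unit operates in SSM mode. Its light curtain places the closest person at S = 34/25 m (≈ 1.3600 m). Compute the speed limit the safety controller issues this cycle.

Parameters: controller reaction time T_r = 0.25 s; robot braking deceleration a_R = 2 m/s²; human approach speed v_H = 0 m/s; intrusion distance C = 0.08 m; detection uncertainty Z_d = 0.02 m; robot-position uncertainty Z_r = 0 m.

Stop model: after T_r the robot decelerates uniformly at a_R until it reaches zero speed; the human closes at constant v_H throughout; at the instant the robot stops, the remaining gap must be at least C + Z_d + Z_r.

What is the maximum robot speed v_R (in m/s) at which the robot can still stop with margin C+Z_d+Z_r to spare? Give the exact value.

collect terms ⇒ (1/4)·v_R² + (1/4)·v_R + (-63/50) = 0
  disc = (1/4)² − 4·(1/4)·(-63/50) = 529/400 ; √disc = 23/20
  v_R = (−(1/4) + 23/20) / (2·(1/4)) = 9/5 m/s
check:
T_s = v_R/a_R = (9/5)/2 = 0.9000 s
robot in T_r: 1.8000·0.2500 = 0.4500 m
robot covers 1.8000·0.9000 − ½·2.0000·0.9000² = 0.8100 m while stopping
human closes 0.0000·1.1500 = 0.0000 m
margins: 0.0800+0.0200+0.0000 = 0.1000 m
sum ≈ 0.4500+0.8100+0.0000+0.1000 ≈ 1.3600 m = S ✓

v_R_max = 9/5 m/s = 1.8000 m/s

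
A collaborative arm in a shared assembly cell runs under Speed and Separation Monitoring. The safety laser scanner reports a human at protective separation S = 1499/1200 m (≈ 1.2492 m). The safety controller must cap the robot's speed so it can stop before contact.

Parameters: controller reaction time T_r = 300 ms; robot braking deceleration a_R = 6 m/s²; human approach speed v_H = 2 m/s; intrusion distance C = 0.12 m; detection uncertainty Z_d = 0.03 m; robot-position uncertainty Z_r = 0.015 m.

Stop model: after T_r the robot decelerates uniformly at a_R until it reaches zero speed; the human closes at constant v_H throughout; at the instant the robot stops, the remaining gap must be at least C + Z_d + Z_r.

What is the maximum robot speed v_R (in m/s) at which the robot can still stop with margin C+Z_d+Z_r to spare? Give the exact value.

quadratic (1/12)·v² + (19/30)·v + (-581/1200) = 0
  disc = (19/30)² − 4·(1/12)·(-581/1200) = 9/16 ; √disc = 3/4
  v_R = (−(19/30) + 3/4) / (2·(1/12)) = 7/10 m/s
check:
braking lasts T_s = (7/10)/6 = 0.1167 s
robot in T_r: 0.7000·0.3000 = 0.2100 m
robot under decel: 0.7000²/(2·6.0000) = 0.0408 m
person approaches 2.0000·(0.3000+0.1167) = 0.8333 m
C+Z_d+Z_r = 0.1200+0.0300+0.0150 = 0.1650 m
sum ≈ 0.2100+0.0408+0.8333+0.1650 ≈ 1.2492 m = S ✓

v_R_max = 7/10 m/s = 0.7000 m/s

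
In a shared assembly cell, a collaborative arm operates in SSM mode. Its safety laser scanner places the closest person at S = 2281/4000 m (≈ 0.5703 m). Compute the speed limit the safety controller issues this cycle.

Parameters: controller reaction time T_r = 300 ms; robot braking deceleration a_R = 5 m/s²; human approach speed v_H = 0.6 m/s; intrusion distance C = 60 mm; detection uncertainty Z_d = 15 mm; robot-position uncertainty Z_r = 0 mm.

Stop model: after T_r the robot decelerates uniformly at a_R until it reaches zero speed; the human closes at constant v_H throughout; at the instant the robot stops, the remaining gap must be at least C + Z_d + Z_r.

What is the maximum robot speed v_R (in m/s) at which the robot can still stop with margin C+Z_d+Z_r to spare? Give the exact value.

quadratic (1/10)·v² + (21/50)·v + (-1261/4000) = 0
  disc = (21/50)² − 4·(1/10)·(-1261/4000) = 121/400 ; √disc = 11/20
  v_R = (−(21/50) + 11/20) / (2·(1/10)) = 13/20 m/s
check:
braking lasts T_s = (13/20)/5 = 0.1300 s
robot covers v_R·T_r = 0.6500·0.3000 = 0.1950 m before braking
robot covers 0.6500·0.1300 − ½·5.0000·0.1300² = 0.0423 m while stopping
person approaches 0.6000·(0.3000+0.1300) = 0.2580 m
margins: 0.0600+0.0150+0.0000 = 0.0750 m
sum ≈ 0.1950+0.0423+0.2580+0.0750 ≈ 0.5703 m = S ✓

v_R_max = 13/20 m/s = 0.6500 m/s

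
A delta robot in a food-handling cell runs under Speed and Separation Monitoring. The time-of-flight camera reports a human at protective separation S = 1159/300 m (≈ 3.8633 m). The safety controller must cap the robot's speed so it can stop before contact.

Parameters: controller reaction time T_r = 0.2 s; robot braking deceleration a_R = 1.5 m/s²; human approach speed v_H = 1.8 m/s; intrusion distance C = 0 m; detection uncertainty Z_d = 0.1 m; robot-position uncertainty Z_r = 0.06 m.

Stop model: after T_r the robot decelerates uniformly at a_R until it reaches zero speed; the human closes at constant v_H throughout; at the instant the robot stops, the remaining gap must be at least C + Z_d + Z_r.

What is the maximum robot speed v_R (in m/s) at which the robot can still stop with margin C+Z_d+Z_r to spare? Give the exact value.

v_R_max = 17/10 m/s = 1.7000 m/s

at the boundary: (1/3)·v² + (7/5)·v + (-1003/300) = 0
  disc = (7/5)² − 4·(1/3)·(-1003/300) = 1444/225 ; √disc = 38/15
  v_R = (−(7/5) + 38/15) / (2·(1/3)) = 17/10 m/s
check:
T_s = v_R/a_R = (17/10)/(3/2) = 1.1333 s
robot in T_r: 1.7000·0.2000 = 0.3400 m
robot covers 1.7000·1.1333 − ½·1.5000·1.1333² = 0.9633 m while stopping
human closes 1.8000·1.3333 = 2.4000 m
C+Z_d+Z_r = 0.0000+0.1000+0.0600 = 0.1600 m
sum ≈ 0.3400+0.9633+2.4000+0.1600 ≈ 3.8633 m = S ✓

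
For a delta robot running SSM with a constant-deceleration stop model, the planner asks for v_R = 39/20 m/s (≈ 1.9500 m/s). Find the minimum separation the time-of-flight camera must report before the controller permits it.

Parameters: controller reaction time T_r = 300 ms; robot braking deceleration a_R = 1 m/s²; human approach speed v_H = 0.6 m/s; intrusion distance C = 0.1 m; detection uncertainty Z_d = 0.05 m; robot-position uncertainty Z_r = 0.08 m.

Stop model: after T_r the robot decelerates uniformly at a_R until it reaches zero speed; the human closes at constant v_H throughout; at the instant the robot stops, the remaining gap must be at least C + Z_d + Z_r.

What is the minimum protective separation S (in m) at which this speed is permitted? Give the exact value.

S_min = 3253/800 m = 4.0663 m

braking lasts T_s = (39/20)/1 = 1.9500 s
robot covers v_R·T_r = 1.9500·0.3000 = 0.5850 m before braking
robot under decel: 1.9500²/(2·1.0000) = 1.9013 m
human over T_r+T_s: 0.6000·(0.3000+1.9500) = 1.3500 m
C+Z_d+Z_r = 0.1000+0.0500+0.0800 = 0.2300 m
S_min ≈ 0.5850+1.9013+1.3500+0.2300  ⇒  S_min = 3253/800 m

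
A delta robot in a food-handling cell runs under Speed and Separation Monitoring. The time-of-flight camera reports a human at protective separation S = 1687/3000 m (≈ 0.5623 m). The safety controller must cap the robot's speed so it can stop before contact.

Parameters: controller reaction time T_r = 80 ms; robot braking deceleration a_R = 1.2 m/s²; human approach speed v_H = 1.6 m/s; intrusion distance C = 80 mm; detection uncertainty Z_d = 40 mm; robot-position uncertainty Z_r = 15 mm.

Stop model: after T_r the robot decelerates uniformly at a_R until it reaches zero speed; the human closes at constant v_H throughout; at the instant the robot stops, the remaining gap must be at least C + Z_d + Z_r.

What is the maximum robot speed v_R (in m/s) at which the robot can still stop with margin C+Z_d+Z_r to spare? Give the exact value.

quadratic (5/12)·v² + (106/75)·v + (-449/1500) = 0
  disc = (106/75)² − 4·(5/12)·(-449/1500) = 6241/2500 ; √disc = 79/50
  v_R = (−(106/75) + 79/50) / (2·(5/12)) = 1/5 m/s
check:
braking lasts T_s = (1/5)/(6/5) = 0.1667 s
robot covers v_R·T_r = 0.2000·0.0800 = 0.0160 m before braking
braking distance = 0.2000²/(2·1.2000) = 0.0167 m
human over T_r+T_s: 1.6000·(0.0800+0.1667) = 0.3947 m
margins: 0.0800+0.0400+0.0150 = 0.1350 m
sum ≈ 0.0160+0.0167+0.3947+0.1350 ≈ 0.5623 m = S ✓

v_R_max = 1/5 m/s = 0.2000 m/s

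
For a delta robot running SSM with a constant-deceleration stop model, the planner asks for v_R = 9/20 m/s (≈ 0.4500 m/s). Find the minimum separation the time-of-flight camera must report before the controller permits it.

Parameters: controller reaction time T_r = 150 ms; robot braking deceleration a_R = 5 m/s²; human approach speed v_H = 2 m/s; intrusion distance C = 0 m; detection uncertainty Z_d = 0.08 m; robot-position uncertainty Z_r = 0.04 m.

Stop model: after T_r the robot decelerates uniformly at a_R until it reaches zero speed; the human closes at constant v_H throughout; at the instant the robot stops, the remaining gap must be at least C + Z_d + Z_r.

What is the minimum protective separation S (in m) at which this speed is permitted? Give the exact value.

T_s = v_R/a_R = (9/20)/5 = 0.0900 s
robot in T_r: 0.4500·0.1500 = 0.0675 m
braking distance = 0.4500²/(2·5.0000) = 0.0203 m
human over T_r+T_s: 2.0000·(0.1500+0.0900) = 0.4800 m
margins: 0.0000+0.0800+0.0400 = 0.1200 m
S_min ≈ 0.0675+0.0203+0.4800+0.1200  ⇒  S_min = 2751/4000 m

S_min = 2751/4000 m = 0.6877 m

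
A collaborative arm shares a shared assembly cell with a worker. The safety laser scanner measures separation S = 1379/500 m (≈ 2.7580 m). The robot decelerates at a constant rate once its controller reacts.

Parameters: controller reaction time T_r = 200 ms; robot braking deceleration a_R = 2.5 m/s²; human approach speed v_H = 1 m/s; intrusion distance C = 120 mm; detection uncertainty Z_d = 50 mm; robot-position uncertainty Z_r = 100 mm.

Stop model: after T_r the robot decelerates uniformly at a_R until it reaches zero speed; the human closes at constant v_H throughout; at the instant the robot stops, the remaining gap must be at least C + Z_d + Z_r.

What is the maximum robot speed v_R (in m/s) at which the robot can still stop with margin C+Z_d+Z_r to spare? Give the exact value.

v_R_max = 11/5 m/s = 2.2000 m/s

at the boundary: (1/5)·v² + (3/5)·v + (-286/125) = 0
  disc = (3/5)² − 4·(1/5)·(-286/125) = 1369/625 ; √disc = 37/25
  v_R = (−(3/5) + 37/25) / (2·(1/5)) = 11/5 m/s
check:
braking lasts T_s = (11/5)/(5/2) = 0.8800 s
robot in T_r: 2.2000·0.2000 = 0.4400 m
robot under decel: 2.2000²/(2·2.5000) = 0.9680 m
human closes 1.0000·1.0800 = 1.0800 m
margins: 0.1200+0.0500+0.1000 = 0.2700 m
sum ≈ 0.4400+0.9680+1.0800+0.2700 ≈ 2.7580 m = S ✓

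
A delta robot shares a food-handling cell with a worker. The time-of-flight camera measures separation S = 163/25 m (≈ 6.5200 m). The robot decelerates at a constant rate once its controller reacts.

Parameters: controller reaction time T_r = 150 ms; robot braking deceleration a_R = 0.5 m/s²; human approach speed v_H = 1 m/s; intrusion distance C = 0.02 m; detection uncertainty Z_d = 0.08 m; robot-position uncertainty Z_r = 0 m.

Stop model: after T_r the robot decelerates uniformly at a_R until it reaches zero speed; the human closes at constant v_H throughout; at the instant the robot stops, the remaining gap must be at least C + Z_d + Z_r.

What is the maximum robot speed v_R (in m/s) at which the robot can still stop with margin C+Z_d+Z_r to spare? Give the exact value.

at the boundary: (1)·v² + (43/20)·v + (-627/100) = 0
  disc = (43/20)² − 4·(1)·(-627/100) = 11881/400 ; √disc = 109/20
  v_R = (−(43/20) + 109/20) / (2·(1)) = 33/20 m/s
check:
T_s = v_R/a_R = (33/20)/(1/2) = 3.3000 s
robot covers v_R·T_r = 1.6500·0.1500 = 0.2475 m before braking
robot covers 1.6500·3.3000 − ½·0.5000·3.3000² = 2.7225 m while stopping
human over T_r+T_s: 1.0000·(0.1500+3.3000) = 3.4500 m
residual clearance needed = 0.0200+0.0800+0.0000 = 0.1000 m
sum ≈ 0.2475+2.7225+3.4500+0.1000 ≈ 6.5200 m = S ✓

v_R_max = 33/20 m/s = 1.6500 m/s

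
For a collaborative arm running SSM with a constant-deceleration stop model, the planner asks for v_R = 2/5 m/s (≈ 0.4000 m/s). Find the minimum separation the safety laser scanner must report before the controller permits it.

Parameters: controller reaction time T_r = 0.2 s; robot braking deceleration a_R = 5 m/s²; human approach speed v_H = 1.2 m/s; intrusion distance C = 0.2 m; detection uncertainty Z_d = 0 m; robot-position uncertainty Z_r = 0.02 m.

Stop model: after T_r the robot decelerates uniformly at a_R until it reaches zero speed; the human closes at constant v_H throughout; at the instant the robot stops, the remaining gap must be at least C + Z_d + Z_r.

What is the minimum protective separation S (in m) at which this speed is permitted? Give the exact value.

S_min = 163/250 m = 0.6520 m

T_s = v_R/a_R = (2/5)/5 = 0.0800 s
reaction-phase robot travel = 0.4000·0.2000 = 0.0800 m
robot covers 0.4000·0.0800 − ½·5.0000·0.0800² = 0.0160 m while stopping
person approaches 1.2000·(0.2000+0.0800) = 0.3360 m
residual clearance needed = 0.2000+0.0000+0.0200 = 0.2200 m
S_min ≈ 0.0800+0.0160+0.3360+0.2200  ⇒  S_min = 163/250 m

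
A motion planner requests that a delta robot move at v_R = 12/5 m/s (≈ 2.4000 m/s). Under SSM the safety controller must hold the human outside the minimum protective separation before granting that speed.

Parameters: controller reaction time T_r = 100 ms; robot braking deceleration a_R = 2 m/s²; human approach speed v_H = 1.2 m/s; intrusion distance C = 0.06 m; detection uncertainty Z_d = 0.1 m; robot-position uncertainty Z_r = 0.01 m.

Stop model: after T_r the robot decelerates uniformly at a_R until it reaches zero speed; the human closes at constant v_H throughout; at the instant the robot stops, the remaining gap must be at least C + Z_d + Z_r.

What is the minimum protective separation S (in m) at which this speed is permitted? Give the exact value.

S_min = 341/100 m = 3.4100 m

T_s = v_R/a_R = (12/5)/2 = 1.2000 s
reaction-phase robot travel = 2.4000·0.1000 = 0.2400 m
robot covers 2.4000·1.2000 − ½·2.0000·1.2000² = 1.4400 m while stopping
human over T_r+T_s: 1.2000·(0.1000+1.2000) = 1.5600 m
C+Z_d+Z_r = 0.0600+0.1000+0.0100 = 0.1700 m
S_min ≈ 0.2400+1.4400+1.5600+0.1700  ⇒  S_min = 341/100 m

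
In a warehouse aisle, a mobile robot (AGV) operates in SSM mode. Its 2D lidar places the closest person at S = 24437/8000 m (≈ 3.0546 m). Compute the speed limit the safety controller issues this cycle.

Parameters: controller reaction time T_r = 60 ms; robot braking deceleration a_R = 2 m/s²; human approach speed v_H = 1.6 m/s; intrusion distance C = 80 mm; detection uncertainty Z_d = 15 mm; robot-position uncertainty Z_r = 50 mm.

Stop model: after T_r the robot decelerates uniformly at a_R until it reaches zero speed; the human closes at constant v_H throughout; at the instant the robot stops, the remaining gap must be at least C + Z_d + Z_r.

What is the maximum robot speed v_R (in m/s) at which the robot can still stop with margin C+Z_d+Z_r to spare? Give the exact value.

collect terms ⇒ (1/4)·v_R² + (43/50)·v_R + (-22509/8000) = 0
  disc = (43/50)² − 4·(1/4)·(-22509/8000) = 142129/40000 ; √disc = 377/200
  v_R = (−(43/50) + 377/200) / (2·(1/4)) = 41/20 m/s
check:
stop time T_s = (41/20)/2 = 1.0250 s
robot covers v_R·T_r = 2.0500·0.0600 = 0.1230 m before braking
robot under decel: 2.0500²/(2·2.0000) = 1.0506 m
person approaches 1.6000·(0.0600+1.0250) = 1.7360 m
margins: 0.0800+0.0150+0.0500 = 0.1450 m
sum ≈ 0.1230+1.0506+1.7360+0.1450 ≈ 3.0546 m = S ✓

v_R_max = 41/20 m/s = 2.0500 m/s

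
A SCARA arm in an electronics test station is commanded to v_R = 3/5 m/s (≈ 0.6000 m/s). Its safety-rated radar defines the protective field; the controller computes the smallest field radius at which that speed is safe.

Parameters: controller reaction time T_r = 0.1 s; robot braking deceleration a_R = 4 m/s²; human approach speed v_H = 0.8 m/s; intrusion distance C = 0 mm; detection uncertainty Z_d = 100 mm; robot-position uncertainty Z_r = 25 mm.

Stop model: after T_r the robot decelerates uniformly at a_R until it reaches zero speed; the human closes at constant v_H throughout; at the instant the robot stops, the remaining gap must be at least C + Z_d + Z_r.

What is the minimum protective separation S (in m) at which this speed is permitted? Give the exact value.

S_min = 43/100 m = 0.4300 m

stop time T_s = (3/5)/4 = 0.1500 s
robot in T_r: 0.6000·0.1000 = 0.0600 m
robot under decel: 0.6000²/(2·4.0000) = 0.0450 m
human closes 0.8000·0.2500 = 0.2000 m
margins: 0.0000+0.1000+0.0250 = 0.1250 m
S_min ≈ 0.0600+0.0450+0.2000+0.1250  ⇒  S_min = 43/100 m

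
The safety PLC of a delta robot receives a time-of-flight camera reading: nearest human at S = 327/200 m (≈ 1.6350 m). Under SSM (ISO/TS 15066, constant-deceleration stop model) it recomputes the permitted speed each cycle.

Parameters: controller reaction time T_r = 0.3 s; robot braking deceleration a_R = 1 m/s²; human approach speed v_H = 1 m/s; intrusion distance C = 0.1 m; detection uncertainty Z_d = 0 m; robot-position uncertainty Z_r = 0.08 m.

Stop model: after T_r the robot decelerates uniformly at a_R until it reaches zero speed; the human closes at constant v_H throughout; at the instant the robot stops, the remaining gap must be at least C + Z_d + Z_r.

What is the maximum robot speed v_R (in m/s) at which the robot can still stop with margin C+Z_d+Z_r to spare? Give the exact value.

collect terms ⇒ (1/2)·v_R² + (13/10)·v_R + (-231/200) = 0
  disc = (13/10)² − 4·(1/2)·(-231/200) = 4 ; √disc = 2
  v_R = (−(13/10) + 2) / (2·(1/2)) = 7/10 m/s
check:
braking lasts T_s = (7/10)/1 = 0.7000 s
robot covers v_R·T_r = 0.7000·0.3000 = 0.2100 m before braking
robot covers 0.7000·0.7000 − ½·1.0000·0.7000² = 0.2450 m while stopping
person approaches 1.0000·(0.3000+0.7000) = 1.0000 m
residual clearance needed = 0.1000+0.0000+0.0800 = 0.1800 m
sum ≈ 0.2100+0.2450+1.0000+0.1800 ≈ 1.6350 m = S ✓

v_R_max = 7/10 m/s = 0.7000 m/s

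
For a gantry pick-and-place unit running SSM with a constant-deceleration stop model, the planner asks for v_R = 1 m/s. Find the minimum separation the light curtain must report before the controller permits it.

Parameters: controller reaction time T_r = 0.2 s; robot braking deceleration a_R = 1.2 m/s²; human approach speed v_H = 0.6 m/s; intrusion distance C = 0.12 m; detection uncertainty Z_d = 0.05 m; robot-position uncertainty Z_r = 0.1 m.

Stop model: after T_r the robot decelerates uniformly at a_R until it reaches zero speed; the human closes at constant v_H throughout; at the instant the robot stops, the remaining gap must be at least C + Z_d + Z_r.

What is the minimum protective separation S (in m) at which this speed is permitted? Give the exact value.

stop time T_s = 1/(6/5) = 0.8333 s
robot in T_r: 1.0000·0.2000 = 0.2000 m
robot covers 1.0000·0.8333 − ½·1.2000·0.8333² = 0.4167 m while stopping
human over T_r+T_s: 0.6000·(0.2000+0.8333) = 0.6200 m
residual clearance needed = 0.1200+0.0500+0.1000 = 0.2700 m
S_min ≈ 0.2000+0.4167+0.6200+0.2700  ⇒  S_min = 113/75 m

S_min = 113/75 m = 1.5067 m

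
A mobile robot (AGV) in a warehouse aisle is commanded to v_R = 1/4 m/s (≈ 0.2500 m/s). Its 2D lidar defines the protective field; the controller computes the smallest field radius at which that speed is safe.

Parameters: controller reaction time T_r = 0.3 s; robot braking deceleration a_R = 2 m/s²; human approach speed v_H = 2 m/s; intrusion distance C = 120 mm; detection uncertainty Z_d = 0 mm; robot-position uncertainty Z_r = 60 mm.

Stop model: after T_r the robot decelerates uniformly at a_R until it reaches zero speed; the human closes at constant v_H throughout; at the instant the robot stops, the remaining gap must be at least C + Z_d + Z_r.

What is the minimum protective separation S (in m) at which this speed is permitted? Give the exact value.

T_s = v_R/a_R = (1/4)/2 = 0.1250 s
robot covers v_R·T_r = 0.2500·0.3000 = 0.0750 m before braking
robot covers 0.2500·0.1250 − ½·2.0000·0.1250² = 0.0156 m while stopping
person approaches 2.0000·(0.3000+0.1250) = 0.8500 m
C+Z_d+Z_r = 0.1200+0.0000+0.0600 = 0.1800 m
S_min ≈ 0.0750+0.0156+0.8500+0.1800  ⇒  S_min = 1793/1600 m

S_min = 1793/1600 m = 1.1206 m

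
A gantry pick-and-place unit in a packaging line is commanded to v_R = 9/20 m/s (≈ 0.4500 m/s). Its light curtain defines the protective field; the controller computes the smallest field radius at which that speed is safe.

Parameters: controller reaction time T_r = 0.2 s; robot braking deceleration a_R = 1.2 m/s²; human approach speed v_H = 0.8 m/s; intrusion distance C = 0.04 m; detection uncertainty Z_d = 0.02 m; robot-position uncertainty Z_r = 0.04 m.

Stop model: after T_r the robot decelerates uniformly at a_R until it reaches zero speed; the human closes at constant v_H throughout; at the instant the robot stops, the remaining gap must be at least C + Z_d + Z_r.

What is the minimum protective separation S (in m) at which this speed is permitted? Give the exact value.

S_min = 47/64 m = 0.7344 m

braking lasts T_s = (9/20)/(6/5) = 0.3750 s
robot in T_r: 0.4500·0.2000 = 0.0900 m
robot under decel: 0.4500²/(2·1.2000) = 0.0844 m
human over T_r+T_s: 0.8000·(0.2000+0.3750) = 0.4600 m
C+Z_d+Z_r = 0.0400+0.0200+0.0400 = 0.1000 m
S_min ≈ 0.0900+0.0844+0.4600+0.1000  ⇒  S_min = 47/64 m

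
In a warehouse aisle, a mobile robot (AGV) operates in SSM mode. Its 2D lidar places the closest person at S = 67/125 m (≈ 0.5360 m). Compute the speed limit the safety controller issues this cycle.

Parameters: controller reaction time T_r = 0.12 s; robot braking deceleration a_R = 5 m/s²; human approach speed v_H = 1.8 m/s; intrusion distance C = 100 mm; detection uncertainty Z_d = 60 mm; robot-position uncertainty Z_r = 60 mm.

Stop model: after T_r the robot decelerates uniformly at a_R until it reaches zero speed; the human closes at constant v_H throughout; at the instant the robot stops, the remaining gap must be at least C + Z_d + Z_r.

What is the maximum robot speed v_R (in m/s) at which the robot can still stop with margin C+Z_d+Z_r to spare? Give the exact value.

at the boundary: (1/10)·v² + (12/25)·v + (-1/10) = 0
  disc = (12/25)² − 4·(1/10)·(-1/10) = 169/625 ; √disc = 13/25
  v_R = (−(12/25) + 13/25) / (2·(1/10)) = 1/5 m/s
check:
T_s = v_R/a_R = (1/5)/5 = 0.0400 s
reaction-phase robot travel = 0.2000·0.1200 = 0.0240 m
braking distance = 0.2000²/(2·5.0000) = 0.0040 m
person approaches 1.8000·(0.1200+0.0400) = 0.2880 m
C+Z_d+Z_r = 0.1000+0.0600+0.0600 = 0.2200 m
sum ≈ 0.0240+0.0040+0.2880+0.2200 ≈ 0.5360 m = S ✓

v_R_max = 1/5 m/s = 0.2000 m/s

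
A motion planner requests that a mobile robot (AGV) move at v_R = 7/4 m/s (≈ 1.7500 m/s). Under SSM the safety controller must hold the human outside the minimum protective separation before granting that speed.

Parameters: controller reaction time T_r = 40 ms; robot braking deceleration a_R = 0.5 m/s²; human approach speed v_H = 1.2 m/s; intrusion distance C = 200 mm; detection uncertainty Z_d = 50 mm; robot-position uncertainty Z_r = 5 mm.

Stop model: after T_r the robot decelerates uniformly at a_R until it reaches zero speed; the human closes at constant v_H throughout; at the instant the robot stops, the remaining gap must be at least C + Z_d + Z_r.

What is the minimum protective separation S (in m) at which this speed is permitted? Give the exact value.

S_min = 15271/2000 m = 7.6355 m

T_s = v_R/a_R = (7/4)/(1/2) = 3.5000 s
robot in T_r: 1.7500·0.0400 = 0.0700 m
robot under decel: 1.7500²/(2·0.5000) = 3.0625 m
human over T_r+T_s: 1.2000·(0.0400+3.5000) = 4.2480 m
residual clearance needed = 0.2000+0.0500+0.0050 = 0.2550 m
S_min ≈ 0.0700+3.0625+4.2480+0.2550  ⇒  S_min = 15271/2000 m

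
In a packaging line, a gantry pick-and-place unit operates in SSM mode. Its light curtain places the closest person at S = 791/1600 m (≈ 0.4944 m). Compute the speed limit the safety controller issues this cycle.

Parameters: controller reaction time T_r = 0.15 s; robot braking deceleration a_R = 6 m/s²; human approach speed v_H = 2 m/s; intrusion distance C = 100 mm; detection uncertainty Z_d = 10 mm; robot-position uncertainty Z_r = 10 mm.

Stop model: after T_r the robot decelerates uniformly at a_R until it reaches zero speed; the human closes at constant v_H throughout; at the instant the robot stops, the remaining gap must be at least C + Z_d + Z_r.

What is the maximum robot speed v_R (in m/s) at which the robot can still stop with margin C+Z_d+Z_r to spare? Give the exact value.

v_R_max = 3/20 m/s = 0.1500 m/s

collect terms ⇒ (1/12)·v_R² + (29/60)·v_R + (-119/1600) = 0
  disc = (29/60)² − 4·(1/12)·(-119/1600) = 3721/14400 ; √disc = 61/120
  v_R = (−(29/60) + 61/120) / (2·(1/12)) = 3/20 m/s
check:
stop time T_s = (3/20)/6 = 0.0250 s
robot covers v_R·T_r = 0.1500·0.1500 = 0.0225 m before braking
robot under decel: 0.1500²/(2·6.0000) = 0.0019 m
human over T_r+T_s: 2.0000·(0.1500+0.0250) = 0.3500 m
residual clearance needed = 0.1000+0.0100+0.0100 = 0.1200 m
sum ≈ 0.0225+0.0019+0.3500+0.1200 ≈ 0.4944 m = S ✓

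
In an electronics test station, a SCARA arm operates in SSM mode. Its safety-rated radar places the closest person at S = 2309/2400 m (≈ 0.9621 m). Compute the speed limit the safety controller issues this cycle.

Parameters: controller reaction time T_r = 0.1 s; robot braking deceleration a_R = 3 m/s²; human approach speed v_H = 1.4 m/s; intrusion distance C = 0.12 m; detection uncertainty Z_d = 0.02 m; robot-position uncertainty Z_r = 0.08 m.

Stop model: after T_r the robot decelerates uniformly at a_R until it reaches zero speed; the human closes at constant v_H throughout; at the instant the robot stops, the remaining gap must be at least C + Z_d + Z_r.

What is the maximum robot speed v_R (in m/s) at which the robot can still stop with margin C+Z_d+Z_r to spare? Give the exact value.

collect terms ⇒ (1/6)·v_R² + (17/30)·v_R + (-289/480) = 0
  disc = (17/30)² − 4·(1/6)·(-289/480) = 289/400 ; √disc = 17/20
  v_R = (−(17/30) + 17/20) / (2·(1/6)) = 17/20 m/s
check:
stop time T_s = (17/20)/3 = 0.2833 s
robot in T_r: 0.8500·0.1000 = 0.0850 m
robot covers 0.8500·0.2833 − ½·3.0000·0.2833² = 0.1204 m while stopping
human over T_r+T_s: 1.4000·(0.1000+0.2833) = 0.5367 m
residual clearance needed = 0.1200+0.0200+0.0800 = 0.2200 m
sum ≈ 0.0850+0.1204+0.5367+0.2200 ≈ 0.9621 m = S ✓

v_R_max = 17/20 m/s = 0.8500 m/s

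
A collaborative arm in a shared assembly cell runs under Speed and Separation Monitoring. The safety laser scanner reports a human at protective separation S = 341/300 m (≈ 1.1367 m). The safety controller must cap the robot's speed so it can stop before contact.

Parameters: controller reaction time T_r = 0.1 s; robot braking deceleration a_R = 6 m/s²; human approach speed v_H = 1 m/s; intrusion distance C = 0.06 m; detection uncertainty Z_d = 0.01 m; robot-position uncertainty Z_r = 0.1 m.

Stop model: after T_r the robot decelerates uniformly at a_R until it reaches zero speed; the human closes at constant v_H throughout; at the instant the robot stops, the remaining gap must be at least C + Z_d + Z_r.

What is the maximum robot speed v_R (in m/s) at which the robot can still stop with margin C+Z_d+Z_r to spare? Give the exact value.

at the boundary: (1/12)·v² + (4/15)·v + (-13/15) = 0
  disc = (4/15)² − 4·(1/12)·(-13/15) = 9/25 ; √disc = 3/5
  v_R = (−(4/15) + 3/5) / (2·(1/12)) = 2 m/s
check:
braking lasts T_s = 2/6 = 0.3333 s
robot covers v_R·T_r = 2.0000·0.1000 = 0.2000 m before braking
robot covers 2.0000·0.3333 − ½·6.0000·0.3333² = 0.3333 m while stopping
human over T_r+T_s: 1.0000·(0.1000+0.3333) = 0.4333 m
C+Z_d+Z_r = 0.0600+0.0100+0.1000 = 0.1700 m
sum ≈ 0.2000+0.3333+0.4333+0.1700 ≈ 1.1367 m = S ✓

v_R_max = 2 m/s = 2.0000 m/s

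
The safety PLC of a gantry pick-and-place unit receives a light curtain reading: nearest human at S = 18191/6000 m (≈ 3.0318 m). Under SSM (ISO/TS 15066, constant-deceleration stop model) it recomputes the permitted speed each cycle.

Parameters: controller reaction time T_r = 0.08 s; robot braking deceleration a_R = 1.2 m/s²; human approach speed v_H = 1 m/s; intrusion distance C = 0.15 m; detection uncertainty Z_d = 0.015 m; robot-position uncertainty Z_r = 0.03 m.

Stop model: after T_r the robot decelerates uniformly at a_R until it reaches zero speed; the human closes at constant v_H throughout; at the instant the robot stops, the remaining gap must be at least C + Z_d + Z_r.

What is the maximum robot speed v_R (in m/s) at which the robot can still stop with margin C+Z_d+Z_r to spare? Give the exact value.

collect terms ⇒ (5/12)·v_R² + (137/150)·v_R + (-16541/6000) = 0
  disc = (137/150)² − 4·(5/12)·(-16541/6000) = 54289/10000 ; √disc = 233/100
  v_R = (−(137/150) + 233/100) / (2·(5/12)) = 17/10 m/s
check:
braking lasts T_s = (17/10)/(6/5) = 1.4167 s
reaction-phase robot travel = 1.7000·0.0800 = 0.1360 m
robot covers 1.7000·1.4167 − ½·1.2000·1.4167² = 1.2042 m while stopping
person approaches 1.0000·(0.0800+1.4167) = 1.4967 m
margins: 0.1500+0.0150+0.0300 = 0.1950 m
sum ≈ 0.1360+1.2042+1.4967+0.1950 ≈ 3.0318 m = S ✓

v_R_max = 17/10 m/s = 1.7000 m/s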